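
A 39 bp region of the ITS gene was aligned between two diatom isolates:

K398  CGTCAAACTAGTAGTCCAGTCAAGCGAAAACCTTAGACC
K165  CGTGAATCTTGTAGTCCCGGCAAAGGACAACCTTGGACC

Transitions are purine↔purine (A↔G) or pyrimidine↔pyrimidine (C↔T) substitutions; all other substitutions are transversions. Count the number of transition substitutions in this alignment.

2

Mismatches occur at site 4 (C→G, transversion), site 7 (A→T, transversion), site 10 (A→T, transversion), site 18 (A→C, transversion), site 20 (T→G, transversion), site 24 (G→A, transition), site 25 (C→G, transversion), site 28 (A→C, transversion), site 35 (A→G, transition).
Of the 9 differences, 2 transitions and 7 transversions, so the answer is 2.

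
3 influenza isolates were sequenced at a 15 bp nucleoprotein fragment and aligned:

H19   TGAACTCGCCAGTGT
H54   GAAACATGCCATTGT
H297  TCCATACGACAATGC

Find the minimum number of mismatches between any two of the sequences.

Pairwise Hamming distances:
  H19 vs H54: 5
  H19 vs H297: 7
  H54 vs H297: 8
The smallest is 5, between H19 and H54.

5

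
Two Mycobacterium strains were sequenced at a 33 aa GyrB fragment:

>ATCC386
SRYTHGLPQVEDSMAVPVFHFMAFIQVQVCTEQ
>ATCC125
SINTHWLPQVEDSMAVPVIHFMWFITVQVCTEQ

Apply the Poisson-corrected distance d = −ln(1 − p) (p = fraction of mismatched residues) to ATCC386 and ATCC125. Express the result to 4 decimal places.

Mismatches occur at site 2 (R→I), site 3 (Y→N), site 6 (G→W), site 19 (F→I), site 23 (A→W), site 26 (Q→T).
p = 6/33 = 0.181818.
d = −ln(1 − 0.181818) = −ln(0.818182) = 0.2007.

0.2007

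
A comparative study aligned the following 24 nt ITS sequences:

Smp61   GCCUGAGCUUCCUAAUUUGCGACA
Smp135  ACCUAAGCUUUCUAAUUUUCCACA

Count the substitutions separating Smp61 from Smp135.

5

Mismatches occur at site 1 (G↔A), site 5 (G↔A), site 11 (C↔U), site 19 (G↔U), site 21 (G↔C).
That gives 5 mismatches out of 24 aligned sites, so the Hamming distance is 5.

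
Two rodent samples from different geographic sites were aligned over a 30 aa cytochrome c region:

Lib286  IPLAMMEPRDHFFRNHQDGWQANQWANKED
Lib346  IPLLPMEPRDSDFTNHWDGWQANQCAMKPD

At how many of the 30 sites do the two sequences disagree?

Differing sites — 4:A/L; 5:M/P; 11:H/S; 12:F/D; 14:R/T; 17:Q/W; 25:W/C; 27:N/M; 29:E/P.
That gives 9 mismatches out of 30 aligned sites, so the Hamming distance is 9.

9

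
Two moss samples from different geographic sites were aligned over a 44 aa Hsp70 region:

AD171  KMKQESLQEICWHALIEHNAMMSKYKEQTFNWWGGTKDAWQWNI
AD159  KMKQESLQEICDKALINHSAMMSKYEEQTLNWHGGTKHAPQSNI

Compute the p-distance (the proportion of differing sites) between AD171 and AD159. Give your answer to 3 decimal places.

Differing sites — 12:W/D; 13:H/K; 17:E/N; 19:N/S; 26:K/E; 30:F/L; 33:W/H; 38:D/H; 40:W/P; 42:W/S.
There are 10 differences over 44 sites, so p = 10/44 = 0.227.

0.227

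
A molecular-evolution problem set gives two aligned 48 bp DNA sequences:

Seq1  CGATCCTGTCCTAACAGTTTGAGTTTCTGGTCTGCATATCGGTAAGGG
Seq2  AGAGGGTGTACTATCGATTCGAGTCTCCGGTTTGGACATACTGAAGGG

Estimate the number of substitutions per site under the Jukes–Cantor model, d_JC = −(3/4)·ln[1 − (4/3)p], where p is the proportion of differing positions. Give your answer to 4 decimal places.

Differing sites — 1:C/A; 4:T/G; 5:C/G; 6:C/G; 10:C/A; 14:A/T; 16:A/G; 17:G/A; 20:T/C; 25:T/C; 28:T/C; 32:C/T; 35:C/G; 37:T/C; 40:C/A; 41:G/C; 42:G/T; 43:T/G.
p = 18/48 = 0.375000.
d = −0.75 · ln(1 − (4/3)·0.375000) = −0.75 · ln(0.500000) = −0.75 · (-0.693147) = 0.5199.

0.5199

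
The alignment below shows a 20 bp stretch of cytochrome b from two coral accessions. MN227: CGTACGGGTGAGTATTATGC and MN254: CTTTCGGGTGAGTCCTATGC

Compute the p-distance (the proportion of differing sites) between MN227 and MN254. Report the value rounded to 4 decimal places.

0.2000

Differing sites — 2:G/T; 4:A/T; 14:A/C; 15:T/C.
There are 4 differences over 20 sites, so p = 4/20 = 0.2000.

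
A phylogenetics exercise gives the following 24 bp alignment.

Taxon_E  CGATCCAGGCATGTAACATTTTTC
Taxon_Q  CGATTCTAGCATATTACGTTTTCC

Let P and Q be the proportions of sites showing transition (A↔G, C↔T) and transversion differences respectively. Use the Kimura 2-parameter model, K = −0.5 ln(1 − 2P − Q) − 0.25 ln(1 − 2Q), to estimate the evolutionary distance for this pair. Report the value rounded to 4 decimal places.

0.3922

Differing sites — 5:C/T (Ti); 7:A/T (Tv); 8:G/A (Ti); 13:G/A (Ti); 15:A/T (Tv); 18:A/G (Ti); 23:T/C (Ti).
Of the 7 differences, 5 transitions and 2 transversions over 24 sites: P = 5/24 = 0.208333, Q = 2/24 = 0.083333.
d = −0.5·ln(0.500001) − 0.25·ln(0.833334) = −0.5·(-0.693145) − 0.25·(-0.182321) = 0.3922.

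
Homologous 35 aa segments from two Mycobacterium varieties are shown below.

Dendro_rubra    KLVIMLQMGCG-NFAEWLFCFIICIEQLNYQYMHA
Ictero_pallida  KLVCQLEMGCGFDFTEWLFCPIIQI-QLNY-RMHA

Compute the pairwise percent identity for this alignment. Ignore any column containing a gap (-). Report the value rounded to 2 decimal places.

75.00%

Excluding the 3 gap columns leaves 32 comparable sites.
Differing sites — 4:I/C; 5:M/Q; 7:Q/E; 13:N/D; 15:A/T; 21:F/P; 24:C/Q; 32:Y/R.
24 of the 32 comparable sites match, so the percent identity is 24/32 × 100 = 75.00%.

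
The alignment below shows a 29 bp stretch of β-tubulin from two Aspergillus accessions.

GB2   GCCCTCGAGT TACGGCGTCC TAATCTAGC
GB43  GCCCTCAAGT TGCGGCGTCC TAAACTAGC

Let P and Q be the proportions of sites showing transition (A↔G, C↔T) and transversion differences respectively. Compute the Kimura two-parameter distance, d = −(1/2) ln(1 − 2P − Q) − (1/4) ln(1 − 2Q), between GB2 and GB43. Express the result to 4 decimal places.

0.1125

Differing sites — 7:G/A (Ti); 12:A/G (Ti); 24:T/A (Tv).
Of the 3 differences, 2 transitions and 1 transversion over 29 sites: P = 2/29 = 0.068966, Q = 1/29 = 0.034483.
d = −0.5·ln(0.827585) − 0.25·ln(0.931034) = −0.5·(-0.189243) − 0.25·(-0.071459) = 0.1125.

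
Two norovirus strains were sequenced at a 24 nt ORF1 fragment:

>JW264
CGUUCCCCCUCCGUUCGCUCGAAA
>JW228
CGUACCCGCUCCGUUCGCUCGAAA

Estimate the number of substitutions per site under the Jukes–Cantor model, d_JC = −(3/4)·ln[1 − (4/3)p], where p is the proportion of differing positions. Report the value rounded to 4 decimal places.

Differing sites — 4:U/A; 8:C/G.
p = 2/24 = 0.083333.
d = −0.75 · ln(1 − (4/3)·0.083333) = −0.75 · ln(0.888889) = −0.75 · (-0.117783) = 0.0883.

0.0883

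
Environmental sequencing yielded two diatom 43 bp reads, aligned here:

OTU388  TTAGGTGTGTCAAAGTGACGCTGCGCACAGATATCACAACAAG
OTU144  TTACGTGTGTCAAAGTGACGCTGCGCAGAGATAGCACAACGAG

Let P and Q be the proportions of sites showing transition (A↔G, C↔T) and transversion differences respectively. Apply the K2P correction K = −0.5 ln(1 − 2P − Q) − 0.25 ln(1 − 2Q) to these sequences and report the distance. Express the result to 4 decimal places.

The sequences differ at positions 4 (G/C, transversion), 28 (C/G, transversion), 34 (T/G, transversion), 41 (A/G, transition).
Of the 4 differences, 1 transition and 3 transversions over 43 sites: P = 1/43 = 0.023256, Q = 3/43 = 0.069767.
d = −0.5·ln(0.883721) − 0.25·ln(0.860466) = −0.5·(-0.123614) − 0.25·(-0.150281) = 0.0994.

0.0994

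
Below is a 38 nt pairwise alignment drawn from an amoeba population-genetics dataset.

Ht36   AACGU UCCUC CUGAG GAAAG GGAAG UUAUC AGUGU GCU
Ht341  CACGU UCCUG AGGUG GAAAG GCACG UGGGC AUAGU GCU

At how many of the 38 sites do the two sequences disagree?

12

The sequences differ at positions 1 (A/C), 10 (C/G), 11 (C/A), 12 (U/G), 14 (A/U), 22 (G/C), 24 (A/C), 27 (U/G), 28 (A/G), 29 (U/G), 32 (G/U), 33 (U/A).
That gives 12 mismatches out of 38 aligned sites, so the Hamming distance is 12.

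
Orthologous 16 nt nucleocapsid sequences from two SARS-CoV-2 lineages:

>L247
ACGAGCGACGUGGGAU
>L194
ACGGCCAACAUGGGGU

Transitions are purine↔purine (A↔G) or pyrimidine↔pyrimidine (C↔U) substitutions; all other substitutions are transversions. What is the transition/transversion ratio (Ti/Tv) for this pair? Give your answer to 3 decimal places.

Mismatches occur at site 4 (A→G, transition), site 5 (G→C, transversion), site 7 (G→A, transition), site 10 (G→A, transition), site 15 (A→G, transition).
Of the 5 differences, 4 transitions and 1 transversion, so Ti/Tv = 4/1 = 4.000.

4.000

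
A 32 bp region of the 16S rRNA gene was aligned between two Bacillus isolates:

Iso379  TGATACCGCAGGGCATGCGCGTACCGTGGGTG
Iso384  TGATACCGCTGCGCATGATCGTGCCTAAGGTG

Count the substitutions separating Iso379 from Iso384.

Mismatches occur at site 10 (A→T), site 12 (G→C), site 18 (C→A), site 19 (G→T), site 23 (A→G), site 26 (G→T), site 27 (T→A), site 28 (G→A).
That gives 8 mismatches out of 32 aligned sites, so the Hamming distance is 8.

8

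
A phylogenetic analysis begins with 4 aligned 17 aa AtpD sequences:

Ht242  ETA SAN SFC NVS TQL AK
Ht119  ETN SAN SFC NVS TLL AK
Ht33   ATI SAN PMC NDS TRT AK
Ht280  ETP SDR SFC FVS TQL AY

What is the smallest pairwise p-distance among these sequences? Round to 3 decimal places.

0.118

Pairwise Hamming distances:
  Ht242 vs Ht119: 2
  Ht242 vs Ht33: 7
  Ht242 vs Ht280: 5
  Ht119 vs Ht33: 7
  Ht119 vs Ht280: 6
  Ht33 vs Ht280: 11
The smallest is 2 mismatches, between Ht242 and Ht119; p = 2/17 = 0.118.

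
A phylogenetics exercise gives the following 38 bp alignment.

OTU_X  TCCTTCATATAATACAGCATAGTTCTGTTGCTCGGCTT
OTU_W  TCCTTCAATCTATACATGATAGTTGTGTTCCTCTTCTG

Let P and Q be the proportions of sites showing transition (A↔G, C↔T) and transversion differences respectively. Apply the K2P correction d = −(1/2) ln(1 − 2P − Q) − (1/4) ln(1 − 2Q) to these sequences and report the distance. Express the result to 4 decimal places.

Mismatches occur at site 8 (T↔A, transversion), site 9 (A↔T, transversion), site 10 (T↔C, transition), site 11 (A↔T, transversion), site 17 (G↔T, transversion), site 18 (C↔G, transversion), site 25 (C↔G, transversion), site 30 (G↔C, transversion), site 34 (G↔T, transversion), site 35 (G↔T, transversion), site 38 (T↔G, transversion).
Of the 11 differences, 1 transition and 10 transversions over 38 sites: P = 1/38 = 0.026316, Q = 10/38 = 0.263158.
d = −0.5·ln(0.684210) − 0.25·ln(0.473684) = −0.5·(-0.379490) − 0.25·(-0.747215) = 0.3765.

0.3765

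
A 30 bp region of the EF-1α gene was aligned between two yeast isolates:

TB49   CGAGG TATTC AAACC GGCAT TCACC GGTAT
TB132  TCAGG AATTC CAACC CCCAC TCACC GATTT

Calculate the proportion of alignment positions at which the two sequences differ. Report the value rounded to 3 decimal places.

0.300

The sequences differ at positions 1 (C/T), 2 (G/C), 6 (T/A), 11 (A/C), 16 (G/C), 17 (G/C), 20 (T/C), 27 (G/A), 29 (A/T).
There are 9 differences over 30 sites, so p = 9/30 = 0.300.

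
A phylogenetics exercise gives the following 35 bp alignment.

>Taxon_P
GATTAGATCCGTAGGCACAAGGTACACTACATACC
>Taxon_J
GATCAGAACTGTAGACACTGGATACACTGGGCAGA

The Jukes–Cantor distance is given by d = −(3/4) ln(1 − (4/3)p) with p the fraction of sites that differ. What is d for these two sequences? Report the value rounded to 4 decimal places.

0.5128

The sequences differ at positions 4 (T/C), 8 (T/A), 10 (C/T), 15 (G/A), 19 (A/T), 20 (A/G), 22 (G/A), 29 (A/G), 30 (C/G), 31 (A/G), 32 (T/C), 34 (C/G), 35 (C/A).
p = 13/35 = 0.371429.
d = −0.75 · ln(1 − (4/3)·0.371429) = −0.75 · ln(0.504761) = −0.75 · (-0.683670) = 0.5128.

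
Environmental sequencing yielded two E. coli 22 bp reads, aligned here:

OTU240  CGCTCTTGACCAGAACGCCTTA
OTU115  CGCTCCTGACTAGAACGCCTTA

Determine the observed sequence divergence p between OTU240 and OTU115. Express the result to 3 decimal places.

The sequences differ at positions 6 (T/C), 11 (C/T).
There are 2 differences over 22 sites, so p = 2/22 = 0.091.

0.091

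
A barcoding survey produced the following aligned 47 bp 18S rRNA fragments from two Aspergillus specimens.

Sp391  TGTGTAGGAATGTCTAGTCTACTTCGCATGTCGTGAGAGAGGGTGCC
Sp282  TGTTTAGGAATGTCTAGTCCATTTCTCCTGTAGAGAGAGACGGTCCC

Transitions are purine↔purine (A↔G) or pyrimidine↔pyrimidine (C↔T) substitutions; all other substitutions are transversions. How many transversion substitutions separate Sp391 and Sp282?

7

The sequences differ at positions 4 (G/T, transversion), 20 (T/C, transition), 22 (C/T, transition), 26 (G/T, transversion), 28 (A/C, transversion), 32 (C/A, transversion), 34 (T/A, transversion), 41 (G/C, transversion), 45 (G/C, transversion).
Of the 9 differences, 2 transitions and 7 transversions, so the answer is 7.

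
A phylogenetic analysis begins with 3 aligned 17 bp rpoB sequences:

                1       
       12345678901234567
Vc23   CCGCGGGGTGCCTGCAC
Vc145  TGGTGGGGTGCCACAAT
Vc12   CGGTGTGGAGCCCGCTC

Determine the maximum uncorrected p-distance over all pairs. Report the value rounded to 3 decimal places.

0.471

Pairwise Hamming distances:
  Vc23 vs Vc145: 7
  Vc23 vs Vc12: 6
  Vc145 vs Vc12: 8
The largest is 8 mismatches, between Vc145 and Vc12; p = 8/17 = 0.471.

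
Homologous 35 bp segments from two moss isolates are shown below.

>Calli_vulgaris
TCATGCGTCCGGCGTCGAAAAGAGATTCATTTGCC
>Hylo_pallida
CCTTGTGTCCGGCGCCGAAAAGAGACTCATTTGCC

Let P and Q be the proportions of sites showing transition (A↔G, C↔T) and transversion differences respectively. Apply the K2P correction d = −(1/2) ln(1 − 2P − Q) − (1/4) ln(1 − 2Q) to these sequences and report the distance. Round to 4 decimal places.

0.1633

The sequences differ at positions 1 (T/C, transition), 3 (A/T, transversion), 6 (C/T, transition), 15 (T/C, transition), 26 (T/C, transition).
Of the 5 differences, 4 transitions and 1 transversion over 35 sites: P = 4/35 = 0.114286, Q = 1/35 = 0.028571.
d = −0.5·ln(0.742857) − 0.25·ln(0.942858) = −0.5·(-0.297252) − 0.25·(-0.058840) = 0.1633.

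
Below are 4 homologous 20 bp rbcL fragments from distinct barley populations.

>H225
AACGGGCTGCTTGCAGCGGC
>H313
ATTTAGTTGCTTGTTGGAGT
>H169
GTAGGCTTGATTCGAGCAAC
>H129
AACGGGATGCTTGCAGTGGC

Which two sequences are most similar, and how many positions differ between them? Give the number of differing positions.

Pairwise Hamming distances:
  H225 vs H313: 10
  H225 vs H169: 10
  H225 vs H129: 2
  H313 vs H169: 12
  H313 vs H129: 10
  H169 vs H129: 11
The smallest is 2, between H225 and H129.

2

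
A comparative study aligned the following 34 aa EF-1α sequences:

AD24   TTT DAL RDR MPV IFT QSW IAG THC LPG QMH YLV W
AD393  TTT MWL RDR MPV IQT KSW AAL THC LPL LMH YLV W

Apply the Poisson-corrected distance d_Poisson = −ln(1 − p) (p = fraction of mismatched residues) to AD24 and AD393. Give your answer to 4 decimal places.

The sequences differ at positions 4 (D/M), 5 (A/W), 14 (F/Q), 16 (Q/K), 19 (I/A), 21 (G/L), 27 (G/L), 28 (Q/L).
p = 8/34 = 0.235294.
d = −ln(1 − 0.235294) = −ln(0.764706) = 0.2683.

0.2683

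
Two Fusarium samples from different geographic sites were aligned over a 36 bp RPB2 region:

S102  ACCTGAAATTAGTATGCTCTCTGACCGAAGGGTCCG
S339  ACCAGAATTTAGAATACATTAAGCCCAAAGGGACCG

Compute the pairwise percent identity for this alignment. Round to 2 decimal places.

The sequences differ at positions 4 (T/A), 8 (A/T), 13 (T/A), 16 (G/A), 18 (T/A), 19 (C/T), 21 (C/A), 22 (T/A), 24 (A/C), 27 (G/A), 33 (T/A).
25 of the 36 sites match, so the percent identity is 25/36 × 100 = 69.44%.

69.44%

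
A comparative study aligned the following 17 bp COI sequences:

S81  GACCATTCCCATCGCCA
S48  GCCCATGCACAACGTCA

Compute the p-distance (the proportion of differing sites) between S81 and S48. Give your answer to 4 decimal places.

0.2941

Differing sites — 2:A/C; 7:T/G; 9:C/A; 12:T/A; 15:C/T.
There are 5 differences over 17 sites, so p = 5/17 = 0.2941.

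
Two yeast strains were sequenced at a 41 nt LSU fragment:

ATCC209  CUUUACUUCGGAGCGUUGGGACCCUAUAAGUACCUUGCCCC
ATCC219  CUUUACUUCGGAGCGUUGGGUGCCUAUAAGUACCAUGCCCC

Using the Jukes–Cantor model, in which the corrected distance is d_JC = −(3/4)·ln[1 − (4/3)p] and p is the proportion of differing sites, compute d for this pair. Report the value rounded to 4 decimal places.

0.0770

Mismatches occur at site 21 (A/U), site 22 (C/G), site 35 (U/A).
p = 3/41 = 0.073171.
d = −0.75 · ln(1 − (4/3)·0.073171) = −0.75 · ln(0.902439) = −0.75 · (-0.102654) = 0.0770.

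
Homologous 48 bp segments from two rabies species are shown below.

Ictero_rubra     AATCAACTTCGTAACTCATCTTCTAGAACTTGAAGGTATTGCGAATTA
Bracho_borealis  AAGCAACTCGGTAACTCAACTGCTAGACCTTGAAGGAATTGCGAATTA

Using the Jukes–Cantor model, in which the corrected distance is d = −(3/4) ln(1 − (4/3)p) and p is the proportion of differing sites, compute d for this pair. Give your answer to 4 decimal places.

0.1622

Mismatches occur at site 3 (T↔G), site 9 (T↔C), site 10 (C↔G), site 19 (T↔A), site 22 (T↔G), site 28 (A↔C), site 37 (T↔A).
p = 7/48 = 0.145833.
d = −0.75 · ln(1 − (4/3)·0.145833) = −0.75 · ln(0.805556) = −0.75 · (-0.216223) = 0.1622.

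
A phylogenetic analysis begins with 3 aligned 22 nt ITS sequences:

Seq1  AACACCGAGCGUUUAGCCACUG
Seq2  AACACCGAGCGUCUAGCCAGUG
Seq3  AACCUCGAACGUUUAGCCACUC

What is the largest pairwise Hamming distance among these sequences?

6

Pairwise Hamming distances:
  Seq1 vs Seq2: 2
  Seq1 vs Seq3: 4
  Seq2 vs Seq3: 6
The largest is 6, between Seq2 and Seq3.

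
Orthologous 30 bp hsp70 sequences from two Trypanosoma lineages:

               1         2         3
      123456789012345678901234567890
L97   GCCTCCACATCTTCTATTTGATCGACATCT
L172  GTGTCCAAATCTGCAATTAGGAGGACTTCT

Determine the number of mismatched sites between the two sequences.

10

Differing sites — 2:C/T; 3:C/G; 8:C/A; 13:T/G; 15:T/A; 19:T/A; 21:A/G; 22:T/A; 23:C/G; 27:A/T.
That gives 10 mismatches out of 30 aligned sites, so the Hamming distance is 10.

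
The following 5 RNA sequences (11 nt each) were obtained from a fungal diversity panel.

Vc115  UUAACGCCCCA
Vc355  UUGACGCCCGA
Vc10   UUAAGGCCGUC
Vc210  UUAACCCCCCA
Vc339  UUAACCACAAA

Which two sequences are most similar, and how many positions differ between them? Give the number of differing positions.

1

Pairwise Hamming distances:
  Vc115 vs Vc355: 2
  Vc115 vs Vc10: 4
  Vc115 vs Vc210: 1
  Vc115 vs Vc339: 4
  Vc355 vs Vc10: 5
  Vc355 vs Vc210: 3
  Vc355 vs Vc339: 5
  Vc10 vs Vc210: 5
  Vc10 vs Vc339: 6
  Vc210 vs Vc339: 3
The smallest is 1, between Vc115 and Vc210.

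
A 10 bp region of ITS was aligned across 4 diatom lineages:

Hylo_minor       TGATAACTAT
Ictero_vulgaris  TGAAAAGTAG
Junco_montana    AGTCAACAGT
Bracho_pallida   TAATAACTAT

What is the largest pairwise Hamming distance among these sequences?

7

Pairwise Hamming distances:
  Hylo_minor vs Ictero_vulgaris: 3
  Hylo_minor vs Junco_montana: 5
  Hylo_minor vs Bracho_pallida: 1
  Ictero_vulgaris vs Junco_montana: 7
  Ictero_vulgaris vs Bracho_pallida: 4
  Junco_montana vs Bracho_pallida: 6
The largest is 7, between Ictero_vulgaris and Junco_montana.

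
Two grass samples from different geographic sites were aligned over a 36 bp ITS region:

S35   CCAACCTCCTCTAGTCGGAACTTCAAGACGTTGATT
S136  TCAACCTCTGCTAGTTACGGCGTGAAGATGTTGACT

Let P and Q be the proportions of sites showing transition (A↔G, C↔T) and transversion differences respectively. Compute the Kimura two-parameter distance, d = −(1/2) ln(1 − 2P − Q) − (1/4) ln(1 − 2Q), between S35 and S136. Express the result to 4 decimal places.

The sequences differ at positions 1 (C/T, transition), 9 (C/T, transition), 10 (T/G, transversion), 16 (C/T, transition), 17 (G/A, transition), 18 (G/C, transversion), 19 (A/G, transition), 20 (A/G, transition), 22 (T/G, transversion), 24 (C/G, transversion), 29 (C/T, transition), 35 (T/C, transition).
Of the 12 differences, 8 transitions and 4 transversions over 36 sites: P = 8/36 = 0.222222, Q = 4/36 = 0.111111.
d = −0.5·ln(0.444445) − 0.25·ln(0.777778) = −0.5·(-0.810929) − 0.25·(-0.251314) = 0.4683.

0.4683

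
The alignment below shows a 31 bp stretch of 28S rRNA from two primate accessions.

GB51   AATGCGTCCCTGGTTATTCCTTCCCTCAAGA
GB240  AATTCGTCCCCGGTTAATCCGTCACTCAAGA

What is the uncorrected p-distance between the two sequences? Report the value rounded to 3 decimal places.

0.161

Mismatches occur at site 4 (G↔T), site 11 (T↔C), site 17 (T↔A), site 21 (T↔G), site 24 (C↔A).
There are 5 differences over 31 sites, so p = 5/31 = 0.161.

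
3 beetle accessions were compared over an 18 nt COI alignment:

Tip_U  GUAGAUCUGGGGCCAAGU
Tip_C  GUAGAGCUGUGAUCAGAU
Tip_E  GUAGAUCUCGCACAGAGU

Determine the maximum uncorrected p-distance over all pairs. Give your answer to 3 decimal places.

Pairwise Hamming distances:
  Tip_U vs Tip_C: 6
  Tip_U vs Tip_E: 5
  Tip_C vs Tip_E: 9
The largest is 9 mismatches, between Tip_C and Tip_E; p = 9/18 = 0.500.

0.500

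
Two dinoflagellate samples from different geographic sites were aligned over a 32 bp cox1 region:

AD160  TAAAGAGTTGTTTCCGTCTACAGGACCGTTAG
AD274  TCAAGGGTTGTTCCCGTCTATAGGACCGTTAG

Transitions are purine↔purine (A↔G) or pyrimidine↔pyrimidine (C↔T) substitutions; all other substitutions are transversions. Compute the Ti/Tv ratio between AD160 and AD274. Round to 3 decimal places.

The sequences differ at positions 2 (A/C, transversion), 6 (A/G, transition), 13 (T/C, transition), 21 (C/T, transition).
Of the 4 differences, 3 transitions and 1 transversion, so Ti/Tv = 3/1 = 3.000.

3.000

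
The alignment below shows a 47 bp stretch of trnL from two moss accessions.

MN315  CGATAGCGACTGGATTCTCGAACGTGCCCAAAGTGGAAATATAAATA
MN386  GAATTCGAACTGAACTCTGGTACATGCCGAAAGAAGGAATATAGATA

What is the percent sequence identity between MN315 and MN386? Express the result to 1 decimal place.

Mismatches occur at site 1 (C→G), site 2 (G→A), site 5 (A→T), site 6 (G→C), site 7 (C→G), site 8 (G→A), site 13 (G→A), site 15 (T→C), site 19 (C→G), site 21 (A→T), site 24 (G→A), site 29 (C→G), site 34 (T→A), site 35 (G→A), site 37 (A→G), site 44 (A→G).
31 of the 47 sites match, so the percent identity is 31/47 × 100 = 66.0%.

66.0%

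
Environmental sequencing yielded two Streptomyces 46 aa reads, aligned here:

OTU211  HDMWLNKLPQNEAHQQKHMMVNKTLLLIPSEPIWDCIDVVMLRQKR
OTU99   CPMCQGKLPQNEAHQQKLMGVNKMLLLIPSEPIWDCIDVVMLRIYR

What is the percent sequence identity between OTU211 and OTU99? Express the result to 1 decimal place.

78.3%

Differing sites — 1:H/C; 2:D/P; 4:W/C; 5:L/Q; 6:N/G; 18:H/L; 20:M/G; 24:T/M; 44:Q/I; 45:K/Y.
36 of the 46 sites match, so the percent identity is 36/46 × 100 = 78.3%.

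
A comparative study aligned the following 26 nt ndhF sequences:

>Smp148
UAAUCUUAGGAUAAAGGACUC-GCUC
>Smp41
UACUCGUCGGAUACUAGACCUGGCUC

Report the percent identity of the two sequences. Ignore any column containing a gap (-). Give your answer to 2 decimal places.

68.00%

Excluding the 1 gap column leaves 25 comparable sites.
Mismatches occur at site 3 (A→C), site 6 (U→G), site 8 (A→C), site 14 (A→C), site 15 (A→U), site 16 (G→A), site 20 (U→C), site 21 (C→U).
17 of the 25 comparable sites match, so the percent identity is 17/25 × 100 = 68.00%.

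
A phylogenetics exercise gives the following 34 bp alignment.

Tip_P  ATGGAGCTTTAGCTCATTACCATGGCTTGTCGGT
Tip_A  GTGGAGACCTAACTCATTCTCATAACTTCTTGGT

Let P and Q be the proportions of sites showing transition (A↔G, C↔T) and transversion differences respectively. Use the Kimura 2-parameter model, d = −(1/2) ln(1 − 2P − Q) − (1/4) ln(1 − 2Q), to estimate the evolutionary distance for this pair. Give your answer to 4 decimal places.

0.4577

The sequences differ at positions 1 (A/G, transition), 7 (C/A, transversion), 8 (T/C, transition), 9 (T/C, transition), 12 (G/A, transition), 19 (A/C, transversion), 20 (C/T, transition), 24 (G/A, transition), 25 (G/A, transition), 29 (G/C, transversion), 31 (C/T, transition).
Of the 11 differences, 8 transitions and 3 transversions over 34 sites: P = 8/34 = 0.235294, Q = 3/34 = 0.088235.
d = −0.5·ln(0.441177) − 0.25·ln(0.823530) = −0.5·(-0.818309) − 0.25·(-0.194155) = 0.4577.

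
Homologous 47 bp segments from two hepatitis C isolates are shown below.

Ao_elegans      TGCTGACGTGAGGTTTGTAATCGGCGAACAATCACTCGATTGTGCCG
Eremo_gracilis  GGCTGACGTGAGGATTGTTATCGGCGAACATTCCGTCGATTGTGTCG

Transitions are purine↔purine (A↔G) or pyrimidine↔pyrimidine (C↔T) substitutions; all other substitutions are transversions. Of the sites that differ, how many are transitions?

Differing sites — 1:T/G (Tv); 14:T/A (Tv); 19:A/T (Tv); 31:A/T (Tv); 34:A/C (Tv); 35:C/G (Tv); 45:C/T (Ti).
Of the 7 differences, 1 transition and 6 transversions, so the answer is 1.

1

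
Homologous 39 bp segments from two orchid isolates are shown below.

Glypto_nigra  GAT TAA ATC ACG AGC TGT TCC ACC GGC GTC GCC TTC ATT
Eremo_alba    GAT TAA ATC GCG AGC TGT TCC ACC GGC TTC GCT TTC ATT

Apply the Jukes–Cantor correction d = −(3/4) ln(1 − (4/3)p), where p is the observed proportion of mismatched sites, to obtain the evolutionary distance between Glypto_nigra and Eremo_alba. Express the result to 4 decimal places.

0.0812

Mismatches occur at site 10 (A→G), site 28 (G→T), site 33 (C→T).
p = 3/39 = 0.076923.
d = −0.75 · ln(1 − (4/3)·0.076923) = −0.75 · ln(0.897436) = −0.75 · (-0.108213) = 0.0812.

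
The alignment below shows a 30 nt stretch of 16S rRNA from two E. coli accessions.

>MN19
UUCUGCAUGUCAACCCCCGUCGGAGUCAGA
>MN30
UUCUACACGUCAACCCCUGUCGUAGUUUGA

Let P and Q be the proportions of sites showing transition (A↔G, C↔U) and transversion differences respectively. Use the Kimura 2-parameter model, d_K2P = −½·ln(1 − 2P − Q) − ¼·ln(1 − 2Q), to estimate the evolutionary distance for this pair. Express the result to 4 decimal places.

0.2385

Differing sites — 5:G/A (Ti); 8:U/C (Ti); 18:C/U (Ti); 23:G/U (Tv); 27:C/U (Ti); 28:A/U (Tv).
Of the 6 differences, 4 transitions and 2 transversions over 30 sites: P = 4/30 = 0.133333, Q = 2/30 = 0.066667.
d = −0.5·ln(0.666667) − 0.25·ln(0.866666) = −0.5·(-0.405465) − 0.25·(-0.143102) = 0.2385.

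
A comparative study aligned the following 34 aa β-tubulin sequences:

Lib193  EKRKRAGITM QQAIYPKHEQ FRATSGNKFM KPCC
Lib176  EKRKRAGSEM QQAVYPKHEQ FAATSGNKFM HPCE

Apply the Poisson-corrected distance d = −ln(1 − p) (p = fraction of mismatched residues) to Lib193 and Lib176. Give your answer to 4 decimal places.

Differing sites — 8:I/S; 9:T/E; 14:I/V; 22:R/A; 31:K/H; 34:C/E.
p = 6/34 = 0.176471.
d = −ln(1 − 0.176471) = −ln(0.823529) = 0.1942.

0.1942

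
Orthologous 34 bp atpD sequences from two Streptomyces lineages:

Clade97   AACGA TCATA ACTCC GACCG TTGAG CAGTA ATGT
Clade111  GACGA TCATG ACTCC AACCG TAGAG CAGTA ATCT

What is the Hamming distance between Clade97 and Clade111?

Differing sites — 1:A/G; 10:A/G; 16:G/A; 22:T/A; 33:G/C.
That gives 5 mismatches out of 34 aligned sites, so the Hamming distance is 5.

5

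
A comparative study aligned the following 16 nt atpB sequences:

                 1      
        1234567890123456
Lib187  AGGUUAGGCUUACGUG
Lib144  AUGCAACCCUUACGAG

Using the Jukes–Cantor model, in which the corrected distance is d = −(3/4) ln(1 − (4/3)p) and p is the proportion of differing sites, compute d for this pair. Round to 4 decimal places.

Differing sites — 2:G/U; 4:U/C; 5:U/A; 7:G/C; 8:G/C; 15:U/A.
p = 6/16 = 0.375000.
d = −0.75 · ln(1 − (4/3)·0.375000) = −0.75 · ln(0.500000) = −0.75 · (-0.693147) = 0.5199.

0.5199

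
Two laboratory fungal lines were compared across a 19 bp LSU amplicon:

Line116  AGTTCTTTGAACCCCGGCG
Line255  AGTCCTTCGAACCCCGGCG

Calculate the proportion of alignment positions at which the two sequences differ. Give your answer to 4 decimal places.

0.1053

Differing sites — 4:T/C; 8:T/C.
There are 2 differences over 19 sites, so p = 2/19 = 0.1053.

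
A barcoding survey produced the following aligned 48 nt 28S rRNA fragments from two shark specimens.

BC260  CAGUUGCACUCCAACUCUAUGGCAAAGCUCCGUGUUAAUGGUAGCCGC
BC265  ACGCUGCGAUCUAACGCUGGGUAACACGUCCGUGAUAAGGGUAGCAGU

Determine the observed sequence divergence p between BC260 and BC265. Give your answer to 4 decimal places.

Differing sites — 1:C/A; 2:A/C; 4:U/C; 8:A/G; 9:C/A; 12:C/U; 16:U/G; 19:A/G; 20:U/G; 22:G/U; 23:C/A; 25:A/C; 27:G/C; 28:C/G; 35:U/A; 39:U/G; 46:C/A; 48:C/U.
There are 18 differences over 48 sites, so p = 18/48 = 0.3750.

0.3750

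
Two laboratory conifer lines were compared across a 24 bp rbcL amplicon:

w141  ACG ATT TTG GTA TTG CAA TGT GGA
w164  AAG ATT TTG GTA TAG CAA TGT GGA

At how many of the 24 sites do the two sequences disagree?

2

The sequences differ at positions 2 (C/A), 14 (T/A).
That gives 2 mismatches out of 24 aligned sites, so the Hamming distance is 2.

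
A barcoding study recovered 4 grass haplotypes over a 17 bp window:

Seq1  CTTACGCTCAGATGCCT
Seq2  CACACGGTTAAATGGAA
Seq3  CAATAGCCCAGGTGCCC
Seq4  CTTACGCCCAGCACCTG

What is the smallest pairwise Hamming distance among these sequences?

Pairwise Hamming distances:
  Seq1 vs Seq2: 8
  Seq1 vs Seq3: 7
  Seq1 vs Seq4: 6
  Seq2 vs Seq3: 11
  Seq2 vs Seq4: 12
  Seq3 vs Seq4: 9
The smallest is 6, between Seq1 and Seq4.

6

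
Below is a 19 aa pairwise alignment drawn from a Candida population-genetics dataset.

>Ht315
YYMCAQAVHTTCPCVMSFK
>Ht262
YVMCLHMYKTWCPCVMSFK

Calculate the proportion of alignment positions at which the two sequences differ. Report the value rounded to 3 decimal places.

0.368

Differing sites — 2:Y/V; 5:A/L; 6:Q/H; 7:A/M; 8:V/Y; 9:H/K; 11:T/W.
There are 7 differences over 19 sites, so p = 7/19 = 0.368.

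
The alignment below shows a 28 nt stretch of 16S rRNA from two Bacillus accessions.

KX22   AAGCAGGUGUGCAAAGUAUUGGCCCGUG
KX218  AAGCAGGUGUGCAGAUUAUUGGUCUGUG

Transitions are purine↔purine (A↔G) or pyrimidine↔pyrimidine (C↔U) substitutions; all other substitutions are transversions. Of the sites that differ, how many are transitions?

3

Mismatches occur at site 14 (A→G, transition), site 16 (G→U, transversion), site 23 (C→U, transition), site 25 (C→U, transition).
Of the 4 differences, 3 transitions and 1 transversion, so the answer is 3.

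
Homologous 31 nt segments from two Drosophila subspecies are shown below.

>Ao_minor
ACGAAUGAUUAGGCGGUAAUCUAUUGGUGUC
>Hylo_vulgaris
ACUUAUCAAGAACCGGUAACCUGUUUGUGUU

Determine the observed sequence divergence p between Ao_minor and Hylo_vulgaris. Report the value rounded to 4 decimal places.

Differing sites — 3:G/U; 4:A/U; 7:G/C; 9:U/A; 10:U/G; 12:G/A; 13:G/C; 20:U/C; 23:A/G; 26:G/U; 31:C/U.
There are 11 differences over 31 sites, so p = 11/31 = 0.3548.

0.3548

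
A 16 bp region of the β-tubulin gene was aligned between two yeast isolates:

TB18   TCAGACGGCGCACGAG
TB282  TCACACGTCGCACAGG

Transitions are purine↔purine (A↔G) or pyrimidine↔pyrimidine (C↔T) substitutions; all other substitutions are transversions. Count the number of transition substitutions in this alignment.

2

Mismatches occur at site 4 (G/C, transversion), site 8 (G/T, transversion), site 14 (G/A, transition), site 15 (A/G, transition).
Of the 4 differences, 2 transitions and 2 transversions, so the answer is 2.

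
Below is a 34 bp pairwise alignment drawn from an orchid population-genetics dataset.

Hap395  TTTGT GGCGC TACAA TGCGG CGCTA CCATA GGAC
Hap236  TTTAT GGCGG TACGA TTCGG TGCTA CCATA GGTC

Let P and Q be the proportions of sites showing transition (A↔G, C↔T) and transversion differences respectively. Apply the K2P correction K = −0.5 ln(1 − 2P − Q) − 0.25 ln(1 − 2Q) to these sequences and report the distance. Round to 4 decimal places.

0.2023

The sequences differ at positions 4 (G/A, transition), 10 (C/G, transversion), 14 (A/G, transition), 17 (G/T, transversion), 21 (C/T, transition), 33 (A/T, transversion).
Of the 6 differences, 3 transitions and 3 transversions over 34 sites: P = 3/34 = 0.088235, Q = 3/34 = 0.088235.
d = −0.5·ln(0.735295) − 0.25·ln(0.823530) = −0.5·(-0.307483) − 0.25·(-0.194155) = 0.2023.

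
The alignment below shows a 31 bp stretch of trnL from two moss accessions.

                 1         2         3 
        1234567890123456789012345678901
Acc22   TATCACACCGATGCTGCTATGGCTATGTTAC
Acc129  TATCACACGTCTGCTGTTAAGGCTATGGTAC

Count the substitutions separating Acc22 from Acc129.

The sequences differ at positions 9 (C/G), 10 (G/T), 11 (A/C), 17 (C/T), 20 (T/A), 28 (T/G).
That gives 6 mismatches out of 31 aligned sites, so the Hamming distance is 6.

6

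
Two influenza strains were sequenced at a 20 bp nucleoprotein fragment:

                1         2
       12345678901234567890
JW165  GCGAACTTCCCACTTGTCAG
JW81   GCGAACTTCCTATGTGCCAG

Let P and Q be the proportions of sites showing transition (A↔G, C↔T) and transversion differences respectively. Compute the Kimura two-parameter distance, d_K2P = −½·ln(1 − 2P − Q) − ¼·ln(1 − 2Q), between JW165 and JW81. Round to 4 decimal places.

Differing sites — 11:C/T (Ti); 13:C/T (Ti); 14:T/G (Tv); 17:T/C (Ti).
Of the 4 differences, 3 transitions and 1 transversion over 20 sites: P = 3/20 = 0.150000, Q = 1/20 = 0.050000.
d = −0.5·ln(0.650000) − 0.25·ln(0.900000) = −0.5·(-0.430783) − 0.25·(-0.105361) = 0.2417.

0.2417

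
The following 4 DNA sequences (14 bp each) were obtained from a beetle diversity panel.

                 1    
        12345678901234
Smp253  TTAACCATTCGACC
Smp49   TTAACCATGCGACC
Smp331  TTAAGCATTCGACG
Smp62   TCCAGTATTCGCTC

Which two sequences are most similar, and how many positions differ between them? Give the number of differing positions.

1

Pairwise Hamming distances:
  Smp253 vs Smp49: 1
  Smp253 vs Smp331: 2
  Smp253 vs Smp62: 6
  Smp49 vs Smp331: 3
  Smp49 vs Smp62: 7
  Smp331 vs Smp62: 6
The smallest is 1, between Smp253 and Smp49.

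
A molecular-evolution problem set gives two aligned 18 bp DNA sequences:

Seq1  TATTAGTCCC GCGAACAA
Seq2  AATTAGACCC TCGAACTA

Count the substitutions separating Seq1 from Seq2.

4

The sequences differ at positions 1 (T/A), 7 (T/A), 11 (G/T), 17 (A/T).
That gives 4 mismatches out of 18 aligned sites, so the Hamming distance is 4.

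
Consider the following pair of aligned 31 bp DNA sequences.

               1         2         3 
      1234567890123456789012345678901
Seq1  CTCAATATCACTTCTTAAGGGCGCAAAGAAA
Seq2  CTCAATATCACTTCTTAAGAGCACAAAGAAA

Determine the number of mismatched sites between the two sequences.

The sequences differ at positions 20 (G/A), 23 (G/A).
That gives 2 mismatches out of 31 aligned sites, so the Hamming distance is 2.

2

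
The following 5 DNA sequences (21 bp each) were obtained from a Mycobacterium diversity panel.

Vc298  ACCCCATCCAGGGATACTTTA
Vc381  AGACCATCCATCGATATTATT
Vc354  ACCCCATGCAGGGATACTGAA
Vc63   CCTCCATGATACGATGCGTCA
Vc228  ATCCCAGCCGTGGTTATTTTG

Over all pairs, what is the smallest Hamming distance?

3

Pairwise Hamming distances:
  Vc298 vs Vc381: 7
  Vc298 vs Vc354: 3
  Vc298 vs Vc63: 10
  Vc298 vs Vc228: 7
  Vc381 vs Vc354: 9
  Vc381 vs Vc63: 13
  Vc381 vs Vc228: 8
  Vc354 vs Vc63: 10
  Vc354 vs Vc228: 10
  Vc63 vs Vc228: 15
The smallest is 3, between Vc298 and Vc354.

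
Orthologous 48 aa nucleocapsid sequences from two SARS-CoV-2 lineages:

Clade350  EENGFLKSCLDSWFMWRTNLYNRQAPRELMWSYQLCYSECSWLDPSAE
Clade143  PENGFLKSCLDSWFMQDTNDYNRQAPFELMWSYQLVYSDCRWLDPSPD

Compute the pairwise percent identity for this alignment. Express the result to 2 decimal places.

79.17%

Differing sites — 1:E/P; 16:W/Q; 17:R/D; 20:L/D; 27:R/F; 36:C/V; 39:E/D; 41:S/R; 47:A/P; 48:E/D.
38 of the 48 sites match, so the percent identity is 38/48 × 100 = 79.17%.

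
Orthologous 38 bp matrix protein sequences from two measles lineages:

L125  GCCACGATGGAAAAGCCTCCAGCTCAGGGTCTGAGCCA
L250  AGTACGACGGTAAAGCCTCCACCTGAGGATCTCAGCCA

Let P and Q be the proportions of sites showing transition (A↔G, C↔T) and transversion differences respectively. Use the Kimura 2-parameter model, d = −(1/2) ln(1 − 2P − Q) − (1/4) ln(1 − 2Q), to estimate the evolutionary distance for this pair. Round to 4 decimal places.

0.2857

Differing sites — 1:G/A (Ti); 2:C/G (Tv); 3:C/T (Ti); 8:T/C (Ti); 11:A/T (Tv); 22:G/C (Tv); 25:C/G (Tv); 29:G/A (Ti); 33:G/C (Tv).
Of the 9 differences, 4 transitions and 5 transversions over 38 sites: P = 4/38 = 0.105263, Q = 5/38 = 0.131579.
d = −0.5·ln(0.657895) − 0.25·ln(0.736842) = −0.5·(-0.418710) − 0.25·(-0.305382) = 0.2857.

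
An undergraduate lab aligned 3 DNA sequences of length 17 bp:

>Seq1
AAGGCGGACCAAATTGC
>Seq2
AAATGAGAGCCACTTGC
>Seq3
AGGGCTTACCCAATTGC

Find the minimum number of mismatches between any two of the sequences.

Pairwise Hamming distances:
  Seq1 vs Seq2: 7
  Seq1 vs Seq3: 4
  Seq2 vs Seq3: 8
The smallest is 4, between Seq1 and Seq3.

4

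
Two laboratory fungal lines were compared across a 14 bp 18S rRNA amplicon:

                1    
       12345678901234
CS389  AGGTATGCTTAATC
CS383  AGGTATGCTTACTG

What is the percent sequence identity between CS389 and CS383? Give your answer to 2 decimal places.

85.71%

Mismatches occur at site 12 (A/C), site 14 (C/G).
12 of the 14 sites match, so the percent identity is 12/14 × 100 = 85.71%.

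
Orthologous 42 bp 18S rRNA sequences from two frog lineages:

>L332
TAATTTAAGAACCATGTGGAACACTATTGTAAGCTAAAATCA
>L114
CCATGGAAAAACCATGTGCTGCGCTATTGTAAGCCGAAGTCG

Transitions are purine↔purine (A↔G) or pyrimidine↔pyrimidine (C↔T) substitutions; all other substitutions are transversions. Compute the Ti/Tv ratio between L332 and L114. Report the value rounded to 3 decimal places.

1.600

Differing sites — 1:T/C (Ti); 2:A/C (Tv); 5:T/G (Tv); 6:T/G (Tv); 9:G/A (Ti); 19:G/C (Tv); 20:A/T (Tv); 21:A/G (Ti); 23:A/G (Ti); 35:T/C (Ti); 36:A/G (Ti); 39:A/G (Ti); 42:A/G (Ti).
Of the 13 differences, 8 transitions and 5 transversions, so Ti/Tv = 8/5 = 1.600.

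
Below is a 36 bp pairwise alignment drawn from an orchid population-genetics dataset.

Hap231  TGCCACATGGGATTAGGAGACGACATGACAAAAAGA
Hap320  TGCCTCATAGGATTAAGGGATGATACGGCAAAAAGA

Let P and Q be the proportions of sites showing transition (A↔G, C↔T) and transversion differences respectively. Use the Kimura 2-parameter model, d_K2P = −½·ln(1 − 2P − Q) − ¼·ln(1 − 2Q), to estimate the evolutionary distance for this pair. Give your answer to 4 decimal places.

0.2838

Mismatches occur at site 5 (A/T, transversion), site 9 (G/A, transition), site 16 (G/A, transition), site 18 (A/G, transition), site 21 (C/T, transition), site 24 (C/T, transition), site 26 (T/C, transition), site 28 (A/G, transition).
Of the 8 differences, 7 transitions and 1 transversion over 36 sites: P = 7/36 = 0.194444, Q = 1/36 = 0.027778.
d = −0.5·ln(0.583334) − 0.25·ln(0.944444) = −0.5·(-0.538995) − 0.25·(-0.057159) = 0.2838.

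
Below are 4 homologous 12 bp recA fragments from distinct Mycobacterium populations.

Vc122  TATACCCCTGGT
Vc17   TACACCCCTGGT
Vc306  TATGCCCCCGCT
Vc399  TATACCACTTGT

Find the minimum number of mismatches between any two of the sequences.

1

Pairwise Hamming distances:
  Vc122 vs Vc17: 1
  Vc122 vs Vc306: 3
  Vc122 vs Vc399: 2
  Vc17 vs Vc306: 4
  Vc17 vs Vc399: 3
  Vc306 vs Vc399: 5
The smallest is 1, between Vc122 and Vc17.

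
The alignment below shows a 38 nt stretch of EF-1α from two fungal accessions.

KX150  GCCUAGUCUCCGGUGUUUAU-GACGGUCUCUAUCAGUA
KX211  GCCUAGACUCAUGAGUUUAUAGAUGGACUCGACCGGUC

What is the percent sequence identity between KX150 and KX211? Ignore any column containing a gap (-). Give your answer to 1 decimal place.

73.0%

Excluding the 1 gap column leaves 37 comparable sites.
Differing sites — 7:U/A; 11:C/A; 12:G/U; 14:U/A; 24:C/U; 27:U/A; 31:U/G; 33:U/C; 35:A/G; 38:A/C.
27 of the 37 comparable sites match, so the percent identity is 27/37 × 100 = 73.0%.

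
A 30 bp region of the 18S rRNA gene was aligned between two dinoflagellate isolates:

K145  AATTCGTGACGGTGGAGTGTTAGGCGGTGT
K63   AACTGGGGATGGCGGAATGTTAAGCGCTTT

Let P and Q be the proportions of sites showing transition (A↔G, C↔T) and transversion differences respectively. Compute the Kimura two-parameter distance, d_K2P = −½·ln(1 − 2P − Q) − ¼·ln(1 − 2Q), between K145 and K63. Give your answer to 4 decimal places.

0.3918

The sequences differ at positions 3 (T/C, transition), 5 (C/G, transversion), 7 (T/G, transversion), 10 (C/T, transition), 13 (T/C, transition), 17 (G/A, transition), 23 (G/A, transition), 27 (G/C, transversion), 29 (G/T, transversion).
Of the 9 differences, 5 transitions and 4 transversions over 30 sites: P = 5/30 = 0.166667, Q = 4/30 = 0.133333.
d = −0.5·ln(0.533333) − 0.25·ln(0.733334) = −0.5·(-0.628609) − 0.25·(-0.310154) = 0.3918.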